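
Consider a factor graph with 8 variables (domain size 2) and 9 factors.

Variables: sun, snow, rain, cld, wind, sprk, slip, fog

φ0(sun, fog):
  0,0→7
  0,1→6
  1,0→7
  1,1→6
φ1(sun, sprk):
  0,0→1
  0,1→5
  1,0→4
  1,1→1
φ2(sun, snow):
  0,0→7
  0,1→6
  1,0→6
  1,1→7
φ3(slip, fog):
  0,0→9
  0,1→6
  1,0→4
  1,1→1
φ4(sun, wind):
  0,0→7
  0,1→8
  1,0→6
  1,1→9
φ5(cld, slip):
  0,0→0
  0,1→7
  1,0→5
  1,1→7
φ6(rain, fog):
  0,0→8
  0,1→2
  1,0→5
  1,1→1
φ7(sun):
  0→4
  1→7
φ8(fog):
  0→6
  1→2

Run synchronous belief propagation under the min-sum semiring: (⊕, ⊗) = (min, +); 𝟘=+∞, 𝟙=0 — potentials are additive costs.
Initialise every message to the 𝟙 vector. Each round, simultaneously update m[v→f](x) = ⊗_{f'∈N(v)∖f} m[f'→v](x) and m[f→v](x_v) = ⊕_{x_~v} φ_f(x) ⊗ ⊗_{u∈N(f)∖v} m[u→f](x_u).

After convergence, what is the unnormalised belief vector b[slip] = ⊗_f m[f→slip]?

b[slip] = [33, 35]

init: all messages = 𝟙 over 2 values
r1 m[φ0→sun] = [6, 6]
r1 m[φ0→fog] = [7, 6]
r1 m[φ1→sun] = [1, 1]
r1 m[φ1→sprk] = [1, 1]
r1 m[φ2→sun] = [6, 6]
r1 m[φ2→snow] = [6, 6]
r1 m[φ3→slip] = [6, 1]
r1 m[φ3→fog] = [4, 1]
r1 m[φ4→sun] = [7, 6]
r1 m[φ4→wind] = [6, 8]
r1 m[φ5→cld] = [0, 5]
r1 m[φ5→slip] = [0, 7]
r1 m[φ6→rain] = [2, 1]
r1 m[φ6→fog] = [5, 1]
r1 m[φ7→sun] = [4, 7]
r1 m[φ8→fog] = [6, 2]
r1 m[sun→φ0] = [0, 0]
r1 m[sun→φ1] = [0, 0]
r1 m[sun→φ2] = [0, 0]
r1 m[sun→φ4] = [0, 0]
r1 m[sun→φ7] = [0, 0]
r1 m[snow→φ2] = [0, 0]
r1 m[rain→φ6] = [0, 0]
r1 m[cld→φ5] = [0, 0]
r1 m[wind→φ4] = [0, 0]
r1 m[sprk→φ1] = [0, 0]
r1 m[slip→φ3] = [0, 0]
r1 m[slip→φ5] = [0, 0]
r1 m[fog→φ0] = [0, 0]
r1 m[fog→φ3] = [0, 0]
r1 m[fog→φ6] = [0, 0]
r1 m[fog→φ8] = [0, 0]
r2 m[φ0→sun] = [6, 6]
r2 m[φ0→fog] = [7, 6]
r2 m[φ1→sun] = [1, 1]
r2 m[φ1→sprk] = [1, 1]
r2 m[φ2→sun] = [6, 6]
r2 m[φ2→snow] = [6, 6]
r2 m[φ3→slip] = [6, 1]
r2 m[φ3→fog] = [4, 1]
r2 m[φ4→sun] = [7, 6]
r2 m[φ4→wind] = [6, 8]
r2 m[φ5→cld] = [0, 5]
r2 m[φ5→slip] = [0, 7]
r2 m[φ6→rain] = [2, 1]
r2 m[φ6→fog] = [5, 1]
r2 m[φ7→sun] = [4, 7]
r2 m[φ8→fog] = [6, 2]
r2 m[sun→φ0] = [18, 20]
r2 m[sun→φ1] = [23, 25]
r2 m[sun→φ2] = [18, 20]
r2 m[sun→φ4] = [17, 20]
r2 m[sun→φ7] = [20, 19]
r2 m[snow→φ2] = [0, 0]
r2 m[rain→φ6] = [0, 0]
r2 m[cld→φ5] = [0, 0]
r2 m[wind→φ4] = [0, 0]
r2 m[sprk→φ1] = [0, 0]
r2 m[slip→φ3] = [0, 7]
r2 m[slip→φ5] = [6, 1]
r2 m[fog→φ0] = [15, 4]
r2 m[fog→φ3] = [18, 9]
r2 m[fog→φ6] = [17, 9]
r2 m[fog→φ8] = [16, 8]
r3 m[φ0→sun] = [10, 10]
r3 m[φ0→fog] = [25, 24]
r3 m[φ1→sun] = [1, 1]
r3 m[φ1→sprk] = [24, 26]
r3 m[φ2→sun] = [6, 6]
r3 m[φ2→snow] = [25, 24]
r3 m[φ3→slip] = [15, 10]
r3 m[φ3→fog] = [9, 6]
r3 m[φ4→sun] = [7, 6]
r3 m[φ4→wind] = [24, 25]
r3 m[φ5→cld] = [6, 8]
r3 m[φ5→slip] = [0, 7]
r3 m[φ6→rain] = [11, 10]
r3 m[φ6→fog] = [5, 1]
r3 m[φ7→sun] = [4, 7]
r3 m[φ8→fog] = [6, 2]
r3 m[sun→φ0] = [18, 20]
r3 m[sun→φ1] = [23, 25]
r3 m[sun→φ2] = [18, 20]
r3 m[sun→φ4] = [17, 20]
r3 m[sun→φ7] = [20, 19]
r3 m[snow→φ2] = [0, 0]
r3 m[rain→φ6] = [0, 0]
r3 m[cld→φ5] = [0, 0]
r3 m[wind→φ4] = [0, 0]
r3 m[sprk→φ1] = [0, 0]
r3 m[slip→φ3] = [0, 7]
r3 m[slip→φ5] = [6, 1]
r3 m[fog→φ0] = [15, 4]
r3 m[fog→φ3] = [18, 9]
r3 m[fog→φ6] = [17, 9]
r3 m[fog→φ8] = [16, 8]
r4 m[φ0→sun] = [10, 10]
r4 m[φ0→fog] = [25, 24]
r4 m[φ1→sun] = [1, 1]
r4 m[φ1→sprk] = [24, 26]
r4 m[φ2→sun] = [6, 6]
r4 m[φ2→snow] = [25, 24]
r4 m[φ3→slip] = [15, 10]
r4 m[φ3→fog] = [9, 6]
r4 m[φ4→sun] = [7, 6]
r4 m[φ4→wind] = [24, 25]
r4 m[φ5→cld] = [6, 8]
r4 m[φ5→slip] = [0, 7]
r4 m[φ6→rain] = [11, 10]
r4 m[φ6→fog] = [5, 1]
r4 m[φ7→sun] = [4, 7]
r4 m[φ8→fog] = [6, 2]
r4 m[sun→φ0] = [18, 20]
r4 m[sun→φ1] = [27, 29]
r4 m[sun→φ2] = [22, 24]
r4 m[sun→φ4] = [21, 24]
r4 m[sun→φ7] = [24, 23]
r4 m[snow→φ2] = [0, 0]
r4 m[rain→φ6] = [0, 0]
r4 m[cld→φ5] = [0, 0]
r4 m[wind→φ4] = [0, 0]
r4 m[sprk→φ1] = [0, 0]
r4 m[slip→φ3] = [0, 7]
r4 m[slip→φ5] = [15, 10]
r4 m[fog→φ0] = [20, 9]
r4 m[fog→φ3] = [36, 27]
r4 m[fog→φ6] = [40, 32]
r4 m[fog→φ8] = [39, 31]
r5 m[φ0→sun] = [15, 15]
r5 m[φ0→fog] = [25, 24]
r5 m[φ1→sun] = [1, 1]
r5 m[φ1→sprk] = [28, 30]
r5 m[φ2→sun] = [6, 6]
r5 m[φ2→snow] = [29, 28]
r5 m[φ3→slip] = [33, 28]
r5 m[φ3→fog] = [9, 6]
r5 m[φ4→sun] = [7, 6]
r5 m[φ4→wind] = [28, 29]
r5 m[φ5→cld] = [15, 17]
r5 m[φ5→slip] = [0, 7]
r5 m[φ6→rain] = [34, 33]
r5 m[φ6→fog] = [5, 1]
r5 m[φ7→sun] = [4, 7]
r5 m[φ8→fog] = [6, 2]
r5 m[sun→φ0] = [18, 20]
r5 m[sun→φ1] = [27, 29]
r5 m[sun→φ2] = [22, 24]
r5 m[sun→φ4] = [21, 24]
r5 m[sun→φ7] = [24, 23]
r5 m[snow→φ2] = [0, 0]
r5 m[rain→φ6] = [0, 0]
r5 m[cld→φ5] = [0, 0]
r5 m[wind→φ4] = [0, 0]
r5 m[sprk→φ1] = [0, 0]
r5 m[slip→φ3] = [0, 7]
r5 m[slip→φ5] = [15, 10]
r5 m[fog→φ0] = [20, 9]
r5 m[fog→φ3] = [36, 27]
r5 m[fog→φ6] = [40, 32]
r5 m[fog→φ8] = [39, 31]
r6 m[φ0→sun] = [15, 15]
r6 m[φ0→fog] = [25, 24]
r6 m[φ1→sun] = [1, 1]
r6 m[φ1→sprk] = [28, 30]
r6 m[φ2→sun] = [6, 6]
r6 m[φ2→snow] = [29, 28]
r6 m[φ3→slip] = [33, 28]
r6 m[φ3→fog] = [9, 6]
r6 m[φ4→sun] = [7, 6]
r6 m[φ4→wind] = [28, 29]
r6 m[φ5→cld] = [15, 17]
r6 m[φ5→slip] = [0, 7]
r6 m[φ6→rain] = [34, 33]
r6 m[φ6→fog] = [5, 1]
r6 m[φ7→sun] = [4, 7]
r6 m[φ8→fog] = [6, 2]
r6 m[sun→φ0] = [18, 20]
r6 m[sun→φ1] = [32, 34]
r6 m[sun→φ2] = [27, 29]
r6 m[sun→φ4] = [26, 29]
r6 m[sun→φ7] = [29, 28]
r6 m[snow→φ2] = [0, 0]
r6 m[rain→φ6] = [0, 0]
r6 m[cld→φ5] = [0, 0]
r6 m[wind→φ4] = [0, 0]
r6 m[sprk→φ1] = [0, 0]
r6 m[slip→φ3] = [0, 7]
r6 m[slip→φ5] = [33, 28]
r6 m[fog→φ0] = [20, 9]
r6 m[fog→φ3] = [36, 27]
r6 m[fog→φ6] = [40, 32]
r6 m[fog→φ8] = [39, 31]
r7 m[φ0→sun] = [15, 15]
r7 m[φ0→fog] = [25, 24]
r7 m[φ1→sun] = [1, 1]
r7 m[φ1→sprk] = [33, 35]
r7 m[φ2→sun] = [6, 6]
r7 m[φ2→snow] = [34, 33]
r7 m[φ3→slip] = [33, 28]
r7 m[φ3→fog] = [9, 6]
r7 m[φ4→sun] = [7, 6]
r7 m[φ4→wind] = [33, 34]
r7 m[φ5→cld] = [33, 35]
r7 m[φ5→slip] = [0, 7]
r7 m[φ6→rain] = [34, 33]
r7 m[φ6→fog] = [5, 1]
r7 m[φ7→sun] = [4, 7]
r7 m[φ8→fog] = [6, 2]
r7 m[sun→φ0] = [18, 20]
r7 m[sun→φ1] = [32, 34]
r7 m[sun→φ2] = [27, 29]
r7 m[sun→φ4] = [26, 29]
r7 m[sun→φ7] = [29, 28]
r7 m[snow→φ2] = [0, 0]
r7 m[rain→φ6] = [0, 0]
r7 m[cld→φ5] = [0, 0]
r7 m[wind→φ4] = [0, 0]
r7 m[sprk→φ1] = [0, 0]
r7 m[slip→φ3] = [0, 7]
r7 m[slip→φ5] = [33, 28]
r7 m[fog→φ0] = [20, 9]
r7 m[fog→φ3] = [36, 27]
r7 m[fog→φ6] = [40, 32]
r7 m[fog→φ8] = [39, 31]
r8 m[φ0→sun] = [15, 15]
r8 m[φ0→fog] = [25, 24]
r8 m[φ1→sun] = [1, 1]
r8 m[φ1→sprk] = [33, 35]
r8 m[φ2→sun] = [6, 6]
r8 m[φ2→snow] = [34, 33]
r8 m[φ3→slip] = [33, 28]
r8 m[φ3→fog] = [9, 6]
r8 m[φ4→sun] = [7, 6]
r8 m[φ4→wind] = [33, 34]
r8 m[φ5→cld] = [33, 35]
r8 m[φ5→slip] = [0, 7]
r8 m[φ6→rain] = [34, 33]
r8 m[φ6→fog] = [5, 1]
r8 m[φ7→sun] = [4, 7]
r8 m[φ8→fog] = [6, 2]
r8 m[sun→φ0] = [18, 20]
r8 m[sun→φ1] = [32, 34]
r8 m[sun→φ2] = [27, 29]
r8 m[sun→φ4] = [26, 29]
r8 m[sun→φ7] = [29, 28]
r8 m[snow→φ2] = [0, 0]
r8 m[rain→φ6] = [0, 0]
r8 m[cld→φ5] = [0, 0]
r8 m[wind→φ4] = [0, 0]
r8 m[sprk→φ1] = [0, 0]
r8 m[slip→φ3] = [0, 7]
r8 m[slip→φ5] = [33, 28]
r8 m[fog→φ0] = [20, 9]
r8 m[fog→φ3] = [36, 27]
r8 m[fog→φ6] = [40, 32]
r8 m[fog→φ8] = [39, 31]
fixed point reached at round 8
b[slip] = ⊗ incoming = [33, 35]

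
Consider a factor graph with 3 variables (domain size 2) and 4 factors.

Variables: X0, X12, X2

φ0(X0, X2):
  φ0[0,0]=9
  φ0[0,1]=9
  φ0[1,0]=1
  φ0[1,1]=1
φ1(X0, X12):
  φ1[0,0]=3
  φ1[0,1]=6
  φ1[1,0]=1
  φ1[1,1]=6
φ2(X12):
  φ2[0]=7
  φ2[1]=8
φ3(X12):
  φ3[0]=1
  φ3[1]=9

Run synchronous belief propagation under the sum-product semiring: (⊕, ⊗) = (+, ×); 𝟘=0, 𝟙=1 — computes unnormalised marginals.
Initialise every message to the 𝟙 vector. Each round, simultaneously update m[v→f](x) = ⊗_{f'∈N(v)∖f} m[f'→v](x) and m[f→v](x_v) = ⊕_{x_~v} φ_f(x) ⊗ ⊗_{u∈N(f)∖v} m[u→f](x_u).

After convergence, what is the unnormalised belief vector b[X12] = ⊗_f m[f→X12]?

init: all messages = 𝟙 over 2 values
r1 m[φ0→X0] = [18, 2]
r1 m[φ0→X2] = [10, 10]
r1 m[φ1→X0] = [9, 7]
r1 m[φ1→X12] = [4, 12]
r1 m[φ2→X12] = [7, 8]
r1 m[φ3→X12] = [1, 9]
r1 m[X0→φ0] = [1, 1]
r1 m[X0→φ1] = [1, 1]
r1 m[X12→φ1] = [1, 1]
r1 m[X12→φ2] = [1, 1]
r1 m[X12→φ3] = [1, 1]
r1 m[X2→φ0] = [1, 1]
r2 m[φ0→X0] = [18, 2]
r2 m[φ0→X2] = [10, 10]
r2 m[φ1→X0] = [9, 7]
r2 m[φ1→X12] = [4, 12]
r2 m[φ2→X12] = [7, 8]
r2 m[φ3→X12] = [1, 9]
r2 m[X0→φ0] = [9, 7]
r2 m[X0→φ1] = [18, 2]
r2 m[X12→φ1] = [7, 72]
r2 m[X12→φ2] = [4, 108]
r2 m[X12→φ3] = [28, 96]
r2 m[X2→φ0] = [1, 1]
r3 m[φ0→X0] = [18, 2]
r3 m[φ0→X2] = [88, 88]
r3 m[φ1→X0] = [453, 439]
r3 m[φ1→X12] = [56, 120]
r3 m[φ2→X12] = [7, 8]
r3 m[φ3→X12] = [1, 9]
r3 m[X0→φ0] = [9, 7]
r3 m[X0→φ1] = [18, 2]
r3 m[X12→φ1] = [7, 72]
r3 m[X12→φ2] = [4, 108]
r3 m[X12→φ3] = [28, 96]
r3 m[X2→φ0] = [1, 1]
r4 m[φ0→X0] = [18, 2]
r4 m[φ0→X2] = [88, 88]
r4 m[φ1→X0] = [453, 439]
r4 m[φ1→X12] = [56, 120]
r4 m[φ2→X12] = [7, 8]
r4 m[φ3→X12] = [1, 9]
r4 m[X0→φ0] = [453, 439]
r4 m[X0→φ1] = [18, 2]
r4 m[X12→φ1] = [7, 72]
r4 m[X12→φ2] = [56, 1080]
r4 m[X12→φ3] = [392, 960]
r4 m[X2→φ0] = [1, 1]
r5 m[φ0→X0] = [18, 2]
r5 m[φ0→X2] = [4516, 4516]
r5 m[φ1→X0] = [453, 439]
r5 m[φ1→X12] = [56, 120]
r5 m[φ2→X12] = [7, 8]
r5 m[φ3→X12] = [1, 9]
r5 m[X0→φ0] = [453, 439]
r5 m[X0→φ1] = [18, 2]
r5 m[X12→φ1] = [7, 72]
r5 m[X12→φ2] = [56, 1080]
r5 m[X12→φ3] = [392, 960]
r5 m[X2→φ0] = [1, 1]
r6 m[φ0→X0] = [18, 2]
r6 m[φ0→X2] = [4516, 4516]
r6 m[φ1→X0] = [453, 439]
r6 m[φ1→X12] = [56, 120]
r6 m[φ2→X12] = [7, 8]
r6 m[φ3→X12] = [1, 9]
r6 m[X0→φ0] = [453, 439]
r6 m[X0→φ1] = [18, 2]
r6 m[X12→φ1] = [7, 72]
r6 m[X12→φ2] = [56, 1080]
r6 m[X12→φ3] = [392, 960]
r6 m[X2→φ0] = [1, 1]
fixed point reached at round 6
b[X12] = ⊗ incoming = [392, 8640]

b[X12] = [392, 8640]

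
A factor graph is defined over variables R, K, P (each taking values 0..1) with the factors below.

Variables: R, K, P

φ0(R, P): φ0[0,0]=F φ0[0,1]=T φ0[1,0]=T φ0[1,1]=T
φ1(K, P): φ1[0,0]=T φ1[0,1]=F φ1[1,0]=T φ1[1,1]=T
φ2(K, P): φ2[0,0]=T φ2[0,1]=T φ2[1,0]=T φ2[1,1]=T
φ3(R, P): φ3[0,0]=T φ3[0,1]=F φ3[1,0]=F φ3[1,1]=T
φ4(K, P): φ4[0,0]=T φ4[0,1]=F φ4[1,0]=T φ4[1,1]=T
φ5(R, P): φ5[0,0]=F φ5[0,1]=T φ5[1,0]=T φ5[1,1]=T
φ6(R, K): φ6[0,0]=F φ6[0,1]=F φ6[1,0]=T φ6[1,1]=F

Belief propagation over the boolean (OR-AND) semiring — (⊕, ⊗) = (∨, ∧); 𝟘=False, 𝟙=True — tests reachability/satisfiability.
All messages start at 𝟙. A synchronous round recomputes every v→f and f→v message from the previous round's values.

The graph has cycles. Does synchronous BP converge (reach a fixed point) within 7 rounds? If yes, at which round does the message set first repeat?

init: all messages = 𝟙 over 2 values
r1 m[φ0→R] = [T, T]
r1 m[φ0→P] = [T, T]
r1 m[φ1→K] = [T, T]
r1 m[φ1→P] = [T, T]
r1 m[φ2→K] = [T, T]
r1 m[φ2→P] = [T, T]
r1 m[φ3→R] = [T, T]
r1 m[φ3→P] = [T, T]
r1 m[φ4→K] = [T, T]
r1 m[φ4→P] = [T, T]
r1 m[φ5→R] = [T, T]
r1 m[φ5→P] = [T, T]
r1 m[φ6→R] = [F, T]
r1 m[φ6→K] = [T, F]
r1 m[R→φ0] = [T, T]
r1 m[R→φ3] = [T, T]
r1 m[R→φ5] = [T, T]
r1 m[R→φ6] = [T, T]
r1 m[K→φ1] = [T, T]
r1 m[K→φ2] = [T, T]
r1 m[K→φ4] = [T, T]
r1 m[K→φ6] = [T, T]
r1 m[P→φ0] = [T, T]
r1 m[P→φ1] = [T, T]
r1 m[P→φ2] = [T, T]
r1 m[P→φ3] = [T, T]
r1 m[P→φ4] = [T, T]
r1 m[P→φ5] = [T, T]
r2 m[φ0→R] = [T, T]
r2 m[φ0→P] = [T, T]
r2 m[φ1→K] = [T, T]
r2 m[φ1→P] = [T, T]
r2 m[φ2→K] = [T, T]
r2 m[φ2→P] = [T, T]
r2 m[φ3→R] = [T, T]
r2 m[φ3→P] = [T, T]
r2 m[φ4→K] = [T, T]
r2 m[φ4→P] = [T, T]
r2 m[φ5→R] = [T, T]
r2 m[φ5→P] = [T, T]
r2 m[φ6→R] = [F, T]
r2 m[φ6→K] = [T, F]
r2 m[R→φ0] = [F, T]
r2 m[R→φ3] = [F, T]
r2 m[R→φ5] = [F, T]
r2 m[R→φ6] = [T, T]
r2 m[K→φ1] = [T, F]
r2 m[K→φ2] = [T, F]
r2 m[K→φ4] = [T, F]
r2 m[K→φ6] = [T, T]
r2 m[P→φ0] = [T, T]
r2 m[P→φ1] = [T, T]
r2 m[P→φ2] = [T, T]
r2 m[P→φ3] = [T, T]
r2 m[P→φ4] = [T, T]
r2 m[P→φ5] = [T, T]
r3 m[φ0→R] = [T, T]
r3 m[φ0→P] = [T, T]
r3 m[φ1→K] = [T, T]
r3 m[φ1→P] = [T, F]
r3 m[φ2→K] = [T, T]
r3 m[φ2→P] = [T, T]
r3 m[φ3→R] = [T, T]
r3 m[φ3→P] = [F, T]
r3 m[φ4→K] = [T, T]
r3 m[φ4→P] = [T, F]
r3 m[φ5→R] = [T, T]
r3 m[φ5→P] = [T, T]
r3 m[φ6→R] = [F, T]
r3 m[φ6→K] = [T, F]
r3 m[R→φ0] = [F, T]
r3 m[R→φ3] = [F, T]
r3 m[R→φ5] = [F, T]
r3 m[R→φ6] = [T, T]
r3 m[K→φ1] = [T, F]
r3 m[K→φ2] = [T, F]
r3 m[K→φ4] = [T, F]
r3 m[K→φ6] = [T, T]
r3 m[P→φ0] = [T, T]
r3 m[P→φ1] = [T, T]
r3 m[P→φ2] = [T, T]
r3 m[P→φ3] = [T, T]
r3 m[P→φ4] = [T, T]
r3 m[P→φ5] = [T, T]
r4 m[φ0→R] = [T, T]
r4 m[φ0→P] = [T, T]
r4 m[φ1→K] = [T, T]
r4 m[φ1→P] = [T, F]
r4 m[φ2→K] = [T, T]
r4 m[φ2→P] = [T, T]
r4 m[φ3→R] = [T, T]
r4 m[φ3→P] = [F, T]
r4 m[φ4→K] = [T, T]
r4 m[φ4→P] = [T, F]
r4 m[φ5→R] = [T, T]
r4 m[φ5→P] = [T, T]
r4 m[φ6→R] = [F, T]
r4 m[φ6→K] = [T, F]
r4 m[R→φ0] = [F, T]
r4 m[R→φ3] = [F, T]
r4 m[R→φ5] = [F, T]
r4 m[R→φ6] = [T, T]
r4 m[K→φ1] = [T, F]
r4 m[K→φ2] = [T, F]
r4 m[K→φ4] = [T, F]
r4 m[K→φ6] = [T, T]
r4 m[P→φ0] = [F, F]
r4 m[P→φ1] = [F, F]
r4 m[P→φ2] = [F, F]
r4 m[P→φ3] = [T, F]
r4 m[P→φ4] = [F, F]
r4 m[P→φ5] = [F, F]
r5 m[φ0→R] = [F, F]
r5 m[φ0→P] = [T, T]
r5 m[φ1→K] = [F, F]
r5 m[φ1→P] = [T, F]
r5 m[φ2→K] = [F, F]
r5 m[φ2→P] = [T, T]
r5 m[φ3→R] = [T, F]
r5 m[φ3→P] = [F, T]
r5 m[φ4→K] = [F, F]
r5 m[φ4→P] = [T, F]
r5 m[φ5→R] = [F, F]
r5 m[φ5→P] = [T, T]
r5 m[φ6→R] = [F, T]
r5 m[φ6→K] = [T, F]
r5 m[R→φ0] = [F, T]
r5 m[R→φ3] = [F, T]
r5 m[R→φ5] = [F, T]
r5 m[R→φ6] = [T, T]
r5 m[K→φ1] = [T, F]
r5 m[K→φ2] = [T, F]
r5 m[K→φ4] = [T, F]
r5 m[K→φ6] = [T, T]
r5 m[P→φ0] = [F, F]
r5 m[P→φ1] = [F, F]
r5 m[P→φ2] = [F, F]
r5 m[P→φ3] = [T, F]
r5 m[P→φ4] = [F, F]
r5 m[P→φ5] = [F, F]
r6 m[φ0→R] = [F, F]
r6 m[φ0→P] = [T, T]
r6 m[φ1→K] = [F, F]
r6 m[φ1→P] = [T, F]
r6 m[φ2→K] = [F, F]
r6 m[φ2→P] = [T, T]
r6 m[φ3→R] = [T, F]
r6 m[φ3→P] = [F, T]
r6 m[φ4→K] = [F, F]
r6 m[φ4→P] = [T, F]
r6 m[φ5→R] = [F, F]
r6 m[φ5→P] = [T, T]
r6 m[φ6→R] = [F, T]
r6 m[φ6→K] = [T, F]
r6 m[R→φ0] = [F, F]
r6 m[R→φ3] = [F, F]
r6 m[R→φ5] = [F, F]
r6 m[R→φ6] = [F, F]
r6 m[K→φ1] = [F, F]
r6 m[K→φ2] = [F, F]
r6 m[K→φ4] = [F, F]
r6 m[K→φ6] = [F, F]
r6 m[P→φ0] = [F, F]
r6 m[P→φ1] = [F, F]
r6 m[P→φ2] = [F, F]
r6 m[P→φ3] = [T, F]
r6 m[P→φ4] = [F, F]
r6 m[P→φ5] = [F, F]
r7 m[φ0→R] = [F, F]
r7 m[φ0→P] = [F, F]
r7 m[φ1→K] = [F, F]
r7 m[φ1→P] = [F, F]
r7 m[φ2→K] = [F, F]
r7 m[φ2→P] = [F, F]
r7 m[φ3→R] = [T, F]
r7 m[φ3→P] = [F, F]
r7 m[φ4→K] = [F, F]
r7 m[φ4→P] = [F, F]
r7 m[φ5→R] = [F, F]
r7 m[φ5→P] = [F, F]
r7 m[φ6→R] = [F, F]
r7 m[φ6→K] = [F, F]
r7 m[R→φ0] = [F, F]
r7 m[R→φ3] = [F, F]
r7 m[R→φ5] = [F, F]
r7 m[R→φ6] = [F, F]
r7 m[K→φ1] = [F, F]
r7 m[K→φ2] = [F, F]
r7 m[K→φ4] = [F, F]
r7 m[K→φ6] = [F, F]
r7 m[P→φ0] = [F, F]
r7 m[P→φ1] = [F, F]
r7 m[P→φ2] = [F, F]
r7 m[P→φ3] = [T, F]
r7 m[P→φ4] = [F, F]
r7 m[P→φ5] = [F, F]
no fixed point within 7 rounds

NOT CONVERGED within 7 rounds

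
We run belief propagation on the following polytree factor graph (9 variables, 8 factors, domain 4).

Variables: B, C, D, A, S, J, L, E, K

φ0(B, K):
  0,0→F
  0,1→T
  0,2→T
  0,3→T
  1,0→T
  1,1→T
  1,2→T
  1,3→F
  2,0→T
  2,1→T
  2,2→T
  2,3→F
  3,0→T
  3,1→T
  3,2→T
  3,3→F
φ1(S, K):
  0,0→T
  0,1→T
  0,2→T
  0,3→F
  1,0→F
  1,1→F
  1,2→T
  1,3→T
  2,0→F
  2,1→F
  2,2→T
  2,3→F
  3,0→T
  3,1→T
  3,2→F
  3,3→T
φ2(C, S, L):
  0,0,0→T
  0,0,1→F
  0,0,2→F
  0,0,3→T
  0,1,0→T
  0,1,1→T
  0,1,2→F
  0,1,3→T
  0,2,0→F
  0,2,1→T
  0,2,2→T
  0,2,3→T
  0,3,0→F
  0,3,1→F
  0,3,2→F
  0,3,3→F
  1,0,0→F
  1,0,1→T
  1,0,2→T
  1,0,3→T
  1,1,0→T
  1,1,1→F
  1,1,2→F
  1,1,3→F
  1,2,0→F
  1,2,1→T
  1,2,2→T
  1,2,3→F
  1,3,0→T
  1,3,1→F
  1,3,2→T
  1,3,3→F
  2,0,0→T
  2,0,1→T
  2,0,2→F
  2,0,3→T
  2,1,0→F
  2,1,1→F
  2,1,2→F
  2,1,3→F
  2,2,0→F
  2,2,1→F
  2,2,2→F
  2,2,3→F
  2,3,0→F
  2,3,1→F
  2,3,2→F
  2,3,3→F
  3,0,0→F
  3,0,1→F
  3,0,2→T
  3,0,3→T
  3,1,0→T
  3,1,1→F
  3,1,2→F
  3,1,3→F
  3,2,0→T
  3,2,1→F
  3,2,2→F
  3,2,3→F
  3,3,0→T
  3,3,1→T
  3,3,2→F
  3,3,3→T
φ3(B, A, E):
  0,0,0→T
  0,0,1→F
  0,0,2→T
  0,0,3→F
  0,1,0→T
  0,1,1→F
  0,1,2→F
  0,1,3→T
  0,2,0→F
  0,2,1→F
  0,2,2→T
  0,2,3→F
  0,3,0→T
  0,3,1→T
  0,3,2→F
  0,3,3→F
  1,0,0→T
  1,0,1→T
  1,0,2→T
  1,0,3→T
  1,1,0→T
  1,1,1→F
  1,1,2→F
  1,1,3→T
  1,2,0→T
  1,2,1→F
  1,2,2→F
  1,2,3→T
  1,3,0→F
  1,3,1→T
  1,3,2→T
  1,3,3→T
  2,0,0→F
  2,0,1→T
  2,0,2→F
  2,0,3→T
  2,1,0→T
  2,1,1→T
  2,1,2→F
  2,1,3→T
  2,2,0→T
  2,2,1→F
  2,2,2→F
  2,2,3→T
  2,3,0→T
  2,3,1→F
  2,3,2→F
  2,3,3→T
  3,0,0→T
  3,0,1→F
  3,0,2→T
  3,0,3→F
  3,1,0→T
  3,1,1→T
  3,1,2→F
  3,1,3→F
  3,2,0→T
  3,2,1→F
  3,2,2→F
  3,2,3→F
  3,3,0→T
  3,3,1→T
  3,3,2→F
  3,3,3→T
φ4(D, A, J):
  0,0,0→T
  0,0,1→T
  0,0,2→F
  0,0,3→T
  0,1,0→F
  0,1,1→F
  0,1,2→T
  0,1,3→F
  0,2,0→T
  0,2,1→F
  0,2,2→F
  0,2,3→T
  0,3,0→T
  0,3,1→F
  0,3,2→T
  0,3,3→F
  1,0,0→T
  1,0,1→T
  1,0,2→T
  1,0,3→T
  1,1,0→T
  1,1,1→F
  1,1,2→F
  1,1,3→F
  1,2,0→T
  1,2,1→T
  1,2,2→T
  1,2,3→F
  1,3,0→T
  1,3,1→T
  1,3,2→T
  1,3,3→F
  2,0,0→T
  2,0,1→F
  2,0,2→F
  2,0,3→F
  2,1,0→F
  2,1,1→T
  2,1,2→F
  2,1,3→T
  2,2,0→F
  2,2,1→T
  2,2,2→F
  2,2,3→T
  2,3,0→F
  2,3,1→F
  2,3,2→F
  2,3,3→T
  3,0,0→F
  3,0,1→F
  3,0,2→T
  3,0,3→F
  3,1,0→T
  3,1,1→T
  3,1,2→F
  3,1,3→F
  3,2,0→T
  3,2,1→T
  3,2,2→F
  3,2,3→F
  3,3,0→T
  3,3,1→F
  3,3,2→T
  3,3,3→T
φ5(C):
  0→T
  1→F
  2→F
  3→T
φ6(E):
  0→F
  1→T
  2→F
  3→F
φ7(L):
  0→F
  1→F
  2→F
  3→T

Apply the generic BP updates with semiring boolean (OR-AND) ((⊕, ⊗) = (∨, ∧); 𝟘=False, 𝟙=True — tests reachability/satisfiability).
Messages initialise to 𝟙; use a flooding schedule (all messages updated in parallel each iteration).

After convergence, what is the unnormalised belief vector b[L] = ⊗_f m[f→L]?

b[L] = [F, F, F, T]

init: all messages = 𝟙 over 4 values
r1 m[φ0→B] = [T, T, T, T]
r1 m[φ0→K] = [T, T, T, T]
r1 m[φ1→S] = [T, T, T, T]
r1 m[φ1→K] = [T, T, T, T]
r1 m[φ2→C] = [T, T, T, T]
r1 m[φ2→S] = [T, T, T, T]
r1 m[φ2→L] = [T, T, T, T]
r1 m[φ3→B] = [T, T, T, T]
r1 m[φ3→A] = [T, T, T, T]
r1 m[φ3→E] = [T, T, T, T]
r1 m[φ4→D] = [T, T, T, T]
r1 m[φ4→A] = [T, T, T, T]
r1 m[φ4→J] = [T, T, T, T]
r1 m[φ5→C] = [T, F, F, T]
r1 m[φ6→E] = [F, T, F, F]
r1 m[φ7→L] = [F, F, F, T]
r1 m[B→φ0] = [T, T, T, T]
r1 m[B→φ3] = [T, T, T, T]
r1 m[C→φ2] = [T, T, T, T]
r1 m[C→φ5] = [T, T, T, T]
r1 m[D→φ4] = [T, T, T, T]
r1 m[A→φ3] = [T, T, T, T]
r1 m[A→φ4] = [T, T, T, T]
r1 m[S→φ1] = [T, T, T, T]
r1 m[S→φ2] = [T, T, T, T]
r1 m[J→φ4] = [T, T, T, T]
r1 m[L→φ2] = [T, T, T, T]
r1 m[L→φ7] = [T, T, T, T]
r1 m[E→φ3] = [T, T, T, T]
r1 m[E→φ6] = [T, T, T, T]
r1 m[K→φ0] = [T, T, T, T]
r1 m[K→φ1] = [T, T, T, T]
r2 m[φ0→B] = [T, T, T, T]
r2 m[φ0→K] = [T, T, T, T]
r2 m[φ1→S] = [T, T, T, T]
r2 m[φ1→K] = [T, T, T, T]
r2 m[φ2→C] = [T, T, T, T]
r2 m[φ2→S] = [T, T, T, T]
r2 m[φ2→L] = [T, T, T, T]
r2 m[φ3→B] = [T, T, T, T]
r2 m[φ3→A] = [T, T, T, T]
r2 m[φ3→E] = [T, T, T, T]
r2 m[φ4→D] = [T, T, T, T]
r2 m[φ4→A] = [T, T, T, T]
r2 m[φ4→J] = [T, T, T, T]
r2 m[φ5→C] = [T, F, F, T]
r2 m[φ6→E] = [F, T, F, F]
r2 m[φ7→L] = [F, F, F, T]
r2 m[B→φ0] = [T, T, T, T]
r2 m[B→φ3] = [T, T, T, T]
r2 m[C→φ2] = [T, F, F, T]
r2 m[C→φ5] = [T, T, T, T]
r2 m[D→φ4] = [T, T, T, T]
r2 m[A→φ3] = [T, T, T, T]
r2 m[A→φ4] = [T, T, T, T]
r2 m[S→φ1] = [T, T, T, T]
r2 m[S→φ2] = [T, T, T, T]
r2 m[J→φ4] = [T, T, T, T]
r2 m[L→φ2] = [F, F, F, T]
r2 m[L→φ7] = [T, T, T, T]
r2 m[E→φ3] = [F, T, F, F]
r2 m[E→φ6] = [T, T, T, T]
r2 m[K→φ0] = [T, T, T, T]
r2 m[K→φ1] = [T, T, T, T]
r3 m[φ0→B] = [T, T, T, T]
r3 m[φ0→K] = [T, T, T, T]
r3 m[φ1→S] = [T, T, T, T]
r3 m[φ1→K] = [T, T, T, T]
r3 m[φ2→C] = [T, T, T, T]
r3 m[φ2→S] = [T, T, T, T]
r3 m[φ2→L] = [T, T, T, T]
r3 m[φ3→B] = [T, T, T, T]
r3 m[φ3→A] = [T, T, F, T]
r3 m[φ3→E] = [T, T, T, T]
r3 m[φ4→D] = [T, T, T, T]
r3 m[φ4→A] = [T, T, T, T]
r3 m[φ4→J] = [T, T, T, T]
r3 m[φ5→C] = [T, F, F, T]
r3 m[φ6→E] = [F, T, F, F]
r3 m[φ7→L] = [F, F, F, T]
r3 m[B→φ0] = [T, T, T, T]
r3 m[B→φ3] = [T, T, T, T]
r3 m[C→φ2] = [T, F, F, T]
r3 m[C→φ5] = [T, T, T, T]
r3 m[D→φ4] = [T, T, T, T]
r3 m[A→φ3] = [T, T, T, T]
r3 m[A→φ4] = [T, T, T, T]
r3 m[S→φ1] = [T, T, T, T]
r3 m[S→φ2] = [T, T, T, T]
r3 m[J→φ4] = [T, T, T, T]
r3 m[L→φ2] = [F, F, F, T]
r3 m[L→φ7] = [T, T, T, T]
r3 m[E→φ3] = [F, T, F, F]
r3 m[E→φ6] = [T, T, T, T]
r3 m[K→φ0] = [T, T, T, T]
r3 m[K→φ1] = [T, T, T, T]
r4 m[φ0→B] = [T, T, T, T]
r4 m[φ0→K] = [T, T, T, T]
r4 m[φ1→S] = [T, T, T, T]
r4 m[φ1→K] = [T, T, T, T]
r4 m[φ2→C] = [T, T, T, T]
r4 m[φ2→S] = [T, T, T, T]
r4 m[φ2→L] = [T, T, T, T]
r4 m[φ3→B] = [T, T, T, T]
r4 m[φ3→A] = [T, T, F, T]
r4 m[φ3→E] = [T, T, T, T]
r4 m[φ4→D] = [T, T, T, T]
r4 m[φ4→A] = [T, T, T, T]
r4 m[φ4→J] = [T, T, T, T]
r4 m[φ5→C] = [T, F, F, T]
r4 m[φ6→E] = [F, T, F, F]
r4 m[φ7→L] = [F, F, F, T]
r4 m[B→φ0] = [T, T, T, T]
r4 m[B→φ3] = [T, T, T, T]
r4 m[C→φ2] = [T, F, F, T]
r4 m[C→φ5] = [T, T, T, T]
r4 m[D→φ4] = [T, T, T, T]
r4 m[A→φ3] = [T, T, T, T]
r4 m[A→φ4] = [T, T, F, T]
r4 m[S→φ1] = [T, T, T, T]
r4 m[S→φ2] = [T, T, T, T]
r4 m[J→φ4] = [T, T, T, T]
r4 m[L→φ2] = [F, F, F, T]
r4 m[L→φ7] = [T, T, T, T]
r4 m[E→φ3] = [F, T, F, F]
r4 m[E→φ6] = [T, T, T, T]
r4 m[K→φ0] = [T, T, T, T]
r4 m[K→φ1] = [T, T, T, T]
r5 m[φ0→B] = [T, T, T, T]
r5 m[φ0→K] = [T, T, T, T]
r5 m[φ1→S] = [T, T, T, T]
r5 m[φ1→K] = [T, T, T, T]
r5 m[φ2→C] = [T, T, T, T]
r5 m[φ2→S] = [T, T, T, T]
r5 m[φ2→L] = [T, T, T, T]
r5 m[φ3→B] = [T, T, T, T]
r5 m[φ3→A] = [T, T, F, T]
r5 m[φ3→E] = [T, T, T, T]
r5 m[φ4→D] = [T, T, T, T]
r5 m[φ4→A] = [T, T, T, T]
r5 m[φ4→J] = [T, T, T, T]
r5 m[φ5→C] = [T, F, F, T]
r5 m[φ6→E] = [F, T, F, F]
r5 m[φ7→L] = [F, F, F, T]
r5 m[B→φ0] = [T, T, T, T]
r5 m[B→φ3] = [T, T, T, T]
r5 m[C→φ2] = [T, F, F, T]
r5 m[C→φ5] = [T, T, T, T]
r5 m[D→φ4] = [T, T, T, T]
r5 m[A→φ3] = [T, T, T, T]
r5 m[A→φ4] = [T, T, F, T]
r5 m[S→φ1] = [T, T, T, T]
r5 m[S→φ2] = [T, T, T, T]
r5 m[J→φ4] = [T, T, T, T]
r5 m[L→φ2] = [F, F, F, T]
r5 m[L→φ7] = [T, T, T, T]
r5 m[E→φ3] = [F, T, F, F]
r5 m[E→φ6] = [T, T, T, T]
r5 m[K→φ0] = [T, T, T, T]
r5 m[K→φ1] = [T, T, T, T]
fixed point reached at round 5
b[L] = ⊗ incoming = [F, F, F, T]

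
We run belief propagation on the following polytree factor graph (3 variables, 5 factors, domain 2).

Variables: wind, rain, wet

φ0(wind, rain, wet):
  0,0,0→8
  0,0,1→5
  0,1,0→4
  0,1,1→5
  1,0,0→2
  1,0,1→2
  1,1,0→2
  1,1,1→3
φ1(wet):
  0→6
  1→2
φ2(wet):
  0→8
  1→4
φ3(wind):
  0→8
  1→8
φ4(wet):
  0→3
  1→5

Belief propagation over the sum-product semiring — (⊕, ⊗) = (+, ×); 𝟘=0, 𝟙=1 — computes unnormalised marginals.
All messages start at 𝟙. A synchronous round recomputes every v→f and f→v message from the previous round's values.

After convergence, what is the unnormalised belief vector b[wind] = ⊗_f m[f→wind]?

b[wind] = [17024, 6208]

init: all messages = 𝟙 over 2 values
r1 m[φ0→wind] = [22, 9]
r1 m[φ0→rain] = [17, 14]
r1 m[φ0→wet] = [16, 15]
r1 m[φ1→wet] = [6, 2]
r1 m[φ2→wet] = [8, 4]
r1 m[φ3→wind] = [8, 8]
r1 m[φ4→wet] = [3, 5]
r1 m[wind→φ0] = [1, 1]
r1 m[wind→φ3] = [1, 1]
r1 m[rain→φ0] = [1, 1]
r1 m[wet→φ0] = [1, 1]
r1 m[wet→φ1] = [1, 1]
r1 m[wet→φ2] = [1, 1]
r1 m[wet→φ4] = [1, 1]
r2 m[φ0→wind] = [22, 9]
r2 m[φ0→rain] = [17, 14]
r2 m[φ0→wet] = [16, 15]
r2 m[φ1→wet] = [6, 2]
r2 m[φ2→wet] = [8, 4]
r2 m[φ3→wind] = [8, 8]
r2 m[φ4→wet] = [3, 5]
r2 m[wind→φ0] = [8, 8]
r2 m[wind→φ3] = [22, 9]
r2 m[rain→φ0] = [1, 1]
r2 m[wet→φ0] = [144, 40]
r2 m[wet→φ1] = [384, 300]
r2 m[wet→φ2] = [288, 150]
r2 m[wet→φ4] = [768, 120]
r3 m[φ0→wind] = [2128, 776]
r3 m[φ0→rain] = [13760, 9472]
r3 m[φ0→wet] = [128, 120]
r3 m[φ1→wet] = [6, 2]
r3 m[φ2→wet] = [8, 4]
r3 m[φ3→wind] = [8, 8]
r3 m[φ4→wet] = [3, 5]
r3 m[wind→φ0] = [8, 8]
r3 m[wind→φ3] = [22, 9]
r3 m[rain→φ0] = [1, 1]
r3 m[wet→φ0] = [144, 40]
r3 m[wet→φ1] = [384, 300]
r3 m[wet→φ2] = [288, 150]
r3 m[wet→φ4] = [768, 120]
r4 m[φ0→wind] = [2128, 776]
r4 m[φ0→rain] = [13760, 9472]
r4 m[φ0→wet] = [128, 120]
r4 m[φ1→wet] = [6, 2]
r4 m[φ2→wet] = [8, 4]
r4 m[φ3→wind] = [8, 8]
r4 m[φ4→wet] = [3, 5]
r4 m[wind→φ0] = [8, 8]
r4 m[wind→φ3] = [2128, 776]
r4 m[rain→φ0] = [1, 1]
r4 m[wet→φ0] = [144, 40]
r4 m[wet→φ1] = [3072, 2400]
r4 m[wet→φ2] = [2304, 1200]
r4 m[wet→φ4] = [6144, 960]
r5 m[φ0→wind] = [2128, 776]
r5 m[φ0→rain] = [13760, 9472]
r5 m[φ0→wet] = [128, 120]
r5 m[φ1→wet] = [6, 2]
r5 m[φ2→wet] = [8, 4]
r5 m[φ3→wind] = [8, 8]
r5 m[φ4→wet] = [3, 5]
r5 m[wind→φ0] = [8, 8]
r5 m[wind→φ3] = [2128, 776]
r5 m[rain→φ0] = [1, 1]
r5 m[wet→φ0] = [144, 40]
r5 m[wet→φ1] = [3072, 2400]
r5 m[wet→φ2] = [2304, 1200]
r5 m[wet→φ4] = [6144, 960]
fixed point reached at round 5
b[wind] = ⊗ incoming = [17024, 6208]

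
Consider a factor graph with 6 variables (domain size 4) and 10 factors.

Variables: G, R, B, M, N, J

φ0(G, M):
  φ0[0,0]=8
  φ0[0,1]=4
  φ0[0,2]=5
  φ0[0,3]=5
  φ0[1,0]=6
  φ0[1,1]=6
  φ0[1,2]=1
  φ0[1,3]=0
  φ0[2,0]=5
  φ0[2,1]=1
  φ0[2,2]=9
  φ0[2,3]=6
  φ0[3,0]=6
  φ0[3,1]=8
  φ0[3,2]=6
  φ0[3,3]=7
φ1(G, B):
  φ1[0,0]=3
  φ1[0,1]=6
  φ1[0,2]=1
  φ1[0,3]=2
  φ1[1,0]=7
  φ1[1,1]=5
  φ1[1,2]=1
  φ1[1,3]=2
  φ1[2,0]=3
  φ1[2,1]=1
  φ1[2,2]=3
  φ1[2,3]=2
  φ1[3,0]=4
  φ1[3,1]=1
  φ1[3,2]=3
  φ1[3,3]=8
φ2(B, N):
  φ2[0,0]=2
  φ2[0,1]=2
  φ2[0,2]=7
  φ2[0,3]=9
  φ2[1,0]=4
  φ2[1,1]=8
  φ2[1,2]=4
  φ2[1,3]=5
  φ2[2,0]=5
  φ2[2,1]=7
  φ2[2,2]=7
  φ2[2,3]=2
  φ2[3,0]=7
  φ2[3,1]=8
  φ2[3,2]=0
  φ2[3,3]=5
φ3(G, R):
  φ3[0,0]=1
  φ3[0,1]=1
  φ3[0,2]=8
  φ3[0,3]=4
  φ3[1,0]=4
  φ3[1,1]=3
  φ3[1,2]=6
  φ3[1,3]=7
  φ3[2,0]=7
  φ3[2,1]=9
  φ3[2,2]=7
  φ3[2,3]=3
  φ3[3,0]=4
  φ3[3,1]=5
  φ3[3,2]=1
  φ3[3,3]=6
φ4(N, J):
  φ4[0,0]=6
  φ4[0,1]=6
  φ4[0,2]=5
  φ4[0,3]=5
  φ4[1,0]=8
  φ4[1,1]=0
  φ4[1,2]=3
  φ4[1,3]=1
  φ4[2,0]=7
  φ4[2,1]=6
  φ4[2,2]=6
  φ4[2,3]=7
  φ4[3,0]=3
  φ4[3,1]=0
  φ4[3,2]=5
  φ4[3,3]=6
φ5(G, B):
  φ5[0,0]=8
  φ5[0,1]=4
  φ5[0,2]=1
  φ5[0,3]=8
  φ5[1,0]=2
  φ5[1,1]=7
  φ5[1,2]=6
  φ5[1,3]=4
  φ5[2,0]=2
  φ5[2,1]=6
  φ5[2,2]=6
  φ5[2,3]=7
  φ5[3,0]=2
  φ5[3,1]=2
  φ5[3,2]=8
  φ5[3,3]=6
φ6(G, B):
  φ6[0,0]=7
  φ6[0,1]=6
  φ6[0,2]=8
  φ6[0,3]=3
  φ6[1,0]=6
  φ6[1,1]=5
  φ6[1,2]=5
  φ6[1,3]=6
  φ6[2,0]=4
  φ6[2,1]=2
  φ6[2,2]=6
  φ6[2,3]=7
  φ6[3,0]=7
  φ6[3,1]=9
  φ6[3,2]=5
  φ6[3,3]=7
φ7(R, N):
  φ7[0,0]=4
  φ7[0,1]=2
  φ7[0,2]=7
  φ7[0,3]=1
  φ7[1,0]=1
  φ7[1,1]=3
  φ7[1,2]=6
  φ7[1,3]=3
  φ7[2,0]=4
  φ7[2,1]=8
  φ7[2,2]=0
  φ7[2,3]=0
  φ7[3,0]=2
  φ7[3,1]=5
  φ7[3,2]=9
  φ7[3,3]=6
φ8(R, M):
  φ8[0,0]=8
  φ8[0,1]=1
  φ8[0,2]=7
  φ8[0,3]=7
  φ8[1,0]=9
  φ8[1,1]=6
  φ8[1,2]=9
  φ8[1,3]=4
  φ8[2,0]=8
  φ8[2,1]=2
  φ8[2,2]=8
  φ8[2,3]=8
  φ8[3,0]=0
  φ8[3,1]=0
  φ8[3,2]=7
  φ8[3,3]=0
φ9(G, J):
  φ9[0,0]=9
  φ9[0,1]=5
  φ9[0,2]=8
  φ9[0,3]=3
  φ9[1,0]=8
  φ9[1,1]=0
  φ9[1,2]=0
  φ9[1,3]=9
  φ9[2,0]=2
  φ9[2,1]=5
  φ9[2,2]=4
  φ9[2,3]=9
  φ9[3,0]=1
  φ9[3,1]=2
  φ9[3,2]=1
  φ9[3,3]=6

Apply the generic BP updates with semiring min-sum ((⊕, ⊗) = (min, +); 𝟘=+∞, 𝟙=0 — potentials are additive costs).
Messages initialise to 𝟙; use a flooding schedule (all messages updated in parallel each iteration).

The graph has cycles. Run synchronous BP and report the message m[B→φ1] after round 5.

message @ round 5 = [27, 31, 26, 30]

init: all messages = 𝟙 over 4 values
r1 m[φ0→G] = [4, 0, 1, 6]
r1 m[φ0→M] = [5, 1, 1, 0]
r1 m[φ1→G] = [1, 1, 1, 1]
r1 m[φ1→B] = [3, 1, 1, 2]
r1 m[φ2→B] = [2, 4, 2, 0]
r1 m[φ2→N] = [2, 2, 0, 2]
r1 m[φ3→G] = [1, 3, 3, 1]
r1 m[φ3→R] = [1, 1, 1, 3]
r1 m[φ4→N] = [5, 0, 6, 0]
r1 m[φ4→J] = [3, 0, 3, 1]
r1 m[φ5→G] = [1, 2, 2, 2]
r1 m[φ5→B] = [2, 2, 1, 4]
r1 m[φ6→G] = [3, 5, 2, 5]
r1 m[φ6→B] = [4, 2, 5, 3]
r1 m[φ7→R] = [1, 1, 0, 2]
r1 m[φ7→N] = [1, 2, 0, 0]
r1 m[φ8→R] = [1, 4, 2, 0]
r1 m[φ8→M] = [0, 0, 7, 0]
r1 m[φ9→G] = [3, 0, 2, 1]
r1 m[φ9→J] = [1, 0, 0, 3]
r1 m[G→φ0] = [0, 0, 0, 0]
r1 m[G→φ1] = [0, 0, 0, 0]
r1 m[G→φ3] = [0, 0, 0, 0]
r1 m[G→φ5] = [0, 0, 0, 0]
r1 m[G→φ6] = [0, 0, 0, 0]
r1 m[G→φ9] = [0, 0, 0, 0]
r1 m[R→φ3] = [0, 0, 0, 0]
r1 m[R→φ7] = [0, 0, 0, 0]
r1 m[R→φ8] = [0, 0, 0, 0]
r1 m[B→φ1] = [0, 0, 0, 0]
r1 m[B→φ2] = [0, 0, 0, 0]
r1 m[B→φ5] = [0, 0, 0, 0]
r1 m[B→φ6] = [0, 0, 0, 0]
r1 m[M→φ0] = [0, 0, 0, 0]
r1 m[M→φ8] = [0, 0, 0, 0]
r1 m[N→φ2] = [0, 0, 0, 0]
r1 m[N→φ4] = [0, 0, 0, 0]
r1 m[N→φ7] = [0, 0, 0, 0]
r1 m[J→φ4] = [0, 0, 0, 0]
r1 m[J→φ9] = [0, 0, 0, 0]
r2 m[φ0→G] = [4, 0, 1, 6]
r2 m[φ0→M] = [5, 1, 1, 0]
r2 m[φ1→G] = [1, 1, 1, 1]
r2 m[φ1→B] = [3, 1, 1, 2]
r2 m[φ2→B] = [2, 4, 2, 0]
r2 m[φ2→N] = [2, 2, 0, 2]
r2 m[φ3→G] = [1, 3, 3, 1]
r2 m[φ3→R] = [1, 1, 1, 3]
r2 m[φ4→N] = [5, 0, 6, 0]
r2 m[φ4→J] = [3, 0, 3, 1]
r2 m[φ5→G] = [1, 2, 2, 2]
r2 m[φ5→B] = [2, 2, 1, 4]
r2 m[φ6→G] = [3, 5, 2, 5]
r2 m[φ6→B] = [4, 2, 5, 3]
r2 m[φ7→R] = [1, 1, 0, 2]
r2 m[φ7→N] = [1, 2, 0, 0]
r2 m[φ8→R] = [1, 4, 2, 0]
r2 m[φ8→M] = [0, 0, 7, 0]
r2 m[φ9→G] = [3, 0, 2, 1]
r2 m[φ9→J] = [1, 0, 0, 3]
r2 m[G→φ0] = [9, 11, 10, 10]
r2 m[G→φ1] = [12, 10, 10, 15]
r2 m[G→φ3] = [12, 8, 8, 15]
r2 m[G→φ5] = [12, 9, 9, 14]
r2 m[G→φ6] = [10, 6, 9, 11]
r2 m[G→φ9] = [10, 11, 9, 15]
r2 m[R→φ3] = [2, 5, 2, 2]
r2 m[R→φ7] = [2, 5, 3, 3]
r2 m[R→φ8] = [2, 2, 1, 5]
r2 m[B→φ1] = [8, 8, 8, 7]
r2 m[B→φ2] = [9, 5, 7, 9]
r2 m[B→φ5] = [9, 7, 8, 5]
r2 m[B→φ6] = [7, 7, 4, 6]
r2 m[M→φ0] = [0, 0, 7, 0]
r2 m[M→φ8] = [5, 1, 1, 0]
r2 m[N→φ2] = [6, 2, 6, 0]
r2 m[N→φ4] = [3, 4, 0, 2]
r2 m[N→φ7] = [7, 2, 6, 2]
r2 m[J→φ4] = [1, 0, 0, 3]
r2 m[J→φ9] = [3, 0, 3, 1]
r3 m[φ0→G] = [4, 0, 1, 6]
r3 m[φ0→M] = [15, 11, 12, 11]
r3 m[φ1→G] = [9, 9, 9, 9]
r3 m[φ1→B] = [13, 11, 11, 12]
r3 m[φ2→B] = [4, 5, 2, 5]
r3 m[φ2→N] = [9, 11, 9, 9]
r3 m[φ3→G] = [3, 6, 5, 3]
r3 m[φ3→R] = [12, 11, 14, 11]
r3 m[φ4→N] = [5, 0, 6, 0]
r3 m[φ4→J] = [5, 2, 6, 5]
r3 m[φ5→G] = [9, 9, 11, 9]
r3 m[φ5→B] = [11, 15, 13, 13]
r3 m[φ6→G] = [9, 9, 9, 9]
r3 m[φ6→B] = [12, 11, 11, 12]
r3 m[φ7→R] = [3, 5, 2, 7]
r3 m[φ7→N] = [5, 4, 3, 3]
r3 m[φ8→R] = [2, 4, 3, 0]
r3 m[φ8→M] = [5, 3, 9, 5]
r3 m[φ9→G] = [4, 0, 5, 2]
r3 m[φ9→J] = [11, 11, 11, 13]
r3 m[G→φ0] = [9, 11, 10, 10]
r3 m[G→φ1] = [12, 10, 10, 15]
r3 m[G→φ3] = [12, 8, 8, 15]
r3 m[G→φ5] = [12, 9, 9, 14]
r3 m[G→φ6] = [10, 6, 9, 11]
r3 m[G→φ9] = [10, 11, 9, 15]
r3 m[R→φ3] = [2, 5, 2, 2]
r3 m[R→φ7] = [2, 5, 3, 3]
r3 m[R→φ8] = [2, 2, 1, 5]
r3 m[B→φ1] = [8, 8, 8, 7]
r3 m[B→φ2] = [9, 5, 7, 9]
r3 m[B→φ5] = [9, 7, 8, 5]
r3 m[B→φ6] = [7, 7, 4, 6]
r3 m[M→φ0] = [0, 0, 7, 0]
r3 m[M→φ8] = [5, 1, 1, 0]
r3 m[N→φ2] = [6, 2, 6, 0]
r3 m[N→φ4] = [3, 4, 0, 2]
r3 m[N→φ7] = [7, 2, 6, 2]
r3 m[J→φ4] = [1, 0, 0, 3]
r3 m[J→φ9] = [3, 0, 3, 1]
r4 m[φ0→G] = [4, 0, 1, 6]
r4 m[φ0→M] = [15, 11, 12, 11]
r4 m[φ1→G] = [9, 9, 9, 9]
r4 m[φ1→B] = [13, 11, 11, 12]
r4 m[φ2→B] = [4, 5, 2, 5]
r4 m[φ2→N] = [9, 11, 9, 9]
r4 m[φ3→G] = [3, 6, 5, 3]
r4 m[φ3→R] = [12, 11, 14, 11]
r4 m[φ4→N] = [5, 0, 6, 0]
r4 m[φ4→J] = [5, 2, 6, 5]
r4 m[φ5→G] = [9, 9, 11, 9]
r4 m[φ5→B] = [11, 15, 13, 13]
r4 m[φ6→G] = [9, 9, 9, 9]
r4 m[φ6→B] = [12, 11, 11, 12]
r4 m[φ7→R] = [3, 5, 2, 7]
r4 m[φ7→N] = [5, 4, 3, 3]
r4 m[φ8→R] = [2, 4, 3, 0]
r4 m[φ8→M] = [5, 3, 9, 5]
r4 m[φ9→G] = [4, 0, 5, 2]
r4 m[φ9→J] = [11, 11, 11, 13]
r4 m[G→φ0] = [34, 33, 39, 32]
r4 m[G→φ1] = [29, 24, 31, 29]
r4 m[G→φ3] = [35, 27, 35, 35]
r4 m[G→φ5] = [29, 24, 29, 29]
r4 m[G→φ6] = [29, 24, 31, 29]
r4 m[G→φ9] = [34, 33, 35, 36]
r4 m[R→φ3] = [5, 9, 5, 7]
r4 m[R→φ7] = [14, 15, 17, 11]
r4 m[R→φ8] = [15, 16, 16, 18]
r4 m[B→φ1] = [27, 31, 26, 30]
r4 m[B→φ2] = [36, 37, 35, 37]
r4 m[B→φ5] = [29, 27, 24, 29]
r4 m[B→φ6] = [28, 31, 26, 30]
r4 m[M→φ0] = [5, 3, 9, 5]
r4 m[M→φ8] = [15, 11, 12, 11]
r4 m[N→φ2] = [10, 4, 9, 3]
r4 m[N→φ4] = [14, 15, 12, 12]
r4 m[N→φ7] = [14, 11, 15, 9]
r4 m[J→φ4] = [11, 11, 11, 13]
r4 m[J→φ9] = [5, 2, 6, 5]
r5 m[φ0→G] = [7, 5, 4, 11]
r5 m[φ0→M] = [38, 38, 34, 33]
r5 m[φ1→G] = [27, 27, 29, 29]
r5 m[φ1→B] = [31, 29, 25, 26]
r5 m[φ2→B] = [6, 8, 5, 8]
r5 m[φ2→N] = [38, 38, 37, 37]
r5 m[φ3→G] = [6, 9, 10, 6]
r5 m[φ3→R] = [31, 30, 33, 34]
r5 m[φ4→N] = [16, 11, 17, 11]
r5 m[φ4→J] = [15, 12, 17, 16]
r5 m[φ5→G] = [25, 30, 30, 29]
r5 m[φ5→B] = [26, 31, 30, 28]
r5 m[φ6→G] = [33, 31, 32, 31]
r5 m[φ6→B] = [30, 29, 29, 30]
r5 m[φ7→R] = [10, 12, 9, 15]
r5 m[φ7→N] = [13, 16, 17, 15]
r5 m[φ8→R] = [12, 15, 13, 11]
r5 m[φ8→M] = [18, 16, 22, 18]
r5 m[φ9→G] = [7, 2, 7, 4]
r5 m[φ9→J] = [37, 33, 33, 37]
r5 m[G→φ0] = [34, 33, 39, 32]
r5 m[G→φ1] = [29, 24, 31, 29]
r5 m[G→φ3] = [35, 27, 35, 35]
r5 m[G→φ5] = [29, 24, 29, 29]
r5 m[G→φ6] = [29, 24, 31, 29]
r5 m[G→φ9] = [34, 33, 35, 36]
r5 m[R→φ3] = [5, 9, 5, 7]
r5 m[R→φ7] = [14, 15, 17, 11]
r5 m[R→φ8] = [15, 16, 16, 18]
r5 m[B→φ1] = [27, 31, 26, 30]
r5 m[B→φ2] = [36, 37, 35, 37]
r5 m[B→φ5] = [29, 27, 24, 29]
r5 m[B→φ6] = [28, 31, 26, 30]
r5 m[M→φ0] = [5, 3, 9, 5]
r5 m[M→φ8] = [15, 11, 12, 11]
r5 m[N→φ2] = [10, 4, 9, 3]
r5 m[N→φ4] = [14, 15, 12, 12]
r5 m[N→φ7] = [14, 11, 15, 9]
r5 m[J→φ4] = [11, 11, 11, 13]
r5 m[J→φ9] = [5, 2, 6, 5]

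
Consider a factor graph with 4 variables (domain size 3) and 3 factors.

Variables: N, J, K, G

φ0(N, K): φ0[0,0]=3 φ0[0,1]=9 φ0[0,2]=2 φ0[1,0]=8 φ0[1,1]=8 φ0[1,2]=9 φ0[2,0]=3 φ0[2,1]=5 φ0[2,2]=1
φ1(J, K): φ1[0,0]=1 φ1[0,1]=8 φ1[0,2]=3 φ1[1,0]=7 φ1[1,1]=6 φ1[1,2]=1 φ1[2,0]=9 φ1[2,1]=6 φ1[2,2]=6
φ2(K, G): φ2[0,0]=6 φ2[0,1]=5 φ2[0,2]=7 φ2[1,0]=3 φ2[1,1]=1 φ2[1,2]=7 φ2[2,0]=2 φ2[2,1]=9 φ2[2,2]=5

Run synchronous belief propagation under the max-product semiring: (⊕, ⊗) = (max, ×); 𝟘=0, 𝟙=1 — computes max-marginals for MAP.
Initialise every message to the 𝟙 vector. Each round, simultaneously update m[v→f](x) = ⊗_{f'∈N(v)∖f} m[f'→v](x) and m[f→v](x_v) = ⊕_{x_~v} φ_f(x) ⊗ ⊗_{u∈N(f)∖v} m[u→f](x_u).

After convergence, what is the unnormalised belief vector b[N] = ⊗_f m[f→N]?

init: all messages = 𝟙 over 3 values
r1 m[φ0→N] = [9, 9, 5]
r1 m[φ0→K] = [8, 9, 9]
r1 m[φ1→J] = [8, 7, 9]
r1 m[φ1→K] = [9, 8, 6]
r1 m[φ2→K] = [7, 7, 9]
r1 m[φ2→G] = [6, 9, 7]
r1 m[N→φ0] = [1, 1, 1]
r1 m[J→φ1] = [1, 1, 1]
r1 m[K→φ0] = [1, 1, 1]
r1 m[K→φ1] = [1, 1, 1]
r1 m[K→φ2] = [1, 1, 1]
r1 m[G→φ2] = [1, 1, 1]
r2 m[φ0→N] = [9, 9, 5]
r2 m[φ0→K] = [8, 9, 9]
r2 m[φ1→J] = [8, 7, 9]
r2 m[φ1→K] = [9, 8, 6]
r2 m[φ2→K] = [7, 7, 9]
r2 m[φ2→G] = [6, 9, 7]
r2 m[N→φ0] = [1, 1, 1]
r2 m[J→φ1] = [1, 1, 1]
r2 m[K→φ0] = [63, 56, 54]
r2 m[K→φ1] = [56, 63, 81]
r2 m[K→φ2] = [72, 72, 54]
r2 m[G→φ2] = [1, 1, 1]
r3 m[φ0→N] = [504, 504, 280]
r3 m[φ0→K] = [8, 9, 9]
r3 m[φ1→J] = [504, 392, 504]
r3 m[φ1→K] = [9, 8, 6]
r3 m[φ2→K] = [7, 7, 9]
r3 m[φ2→G] = [432, 486, 504]
r3 m[N→φ0] = [1, 1, 1]
r3 m[J→φ1] = [1, 1, 1]
r3 m[K→φ0] = [63, 56, 54]
r3 m[K→φ1] = [56, 63, 81]
r3 m[K→φ2] = [72, 72, 54]
r3 m[G→φ2] = [1, 1, 1]
r4 m[φ0→N] = [504, 504, 280]
r4 m[φ0→K] = [8, 9, 9]
r4 m[φ1→J] = [504, 392, 504]
r4 m[φ1→K] = [9, 8, 6]
r4 m[φ2→K] = [7, 7, 9]
r4 m[φ2→G] = [432, 486, 504]
r4 m[N→φ0] = [1, 1, 1]
r4 m[J→φ1] = [1, 1, 1]
r4 m[K→φ0] = [63, 56, 54]
r4 m[K→φ1] = [56, 63, 81]
r4 m[K→φ2] = [72, 72, 54]
r4 m[G→φ2] = [1, 1, 1]
fixed point reached at round 4
b[N] = ⊗ incoming = [504, 504, 280]

b[N] = [504, 504, 280]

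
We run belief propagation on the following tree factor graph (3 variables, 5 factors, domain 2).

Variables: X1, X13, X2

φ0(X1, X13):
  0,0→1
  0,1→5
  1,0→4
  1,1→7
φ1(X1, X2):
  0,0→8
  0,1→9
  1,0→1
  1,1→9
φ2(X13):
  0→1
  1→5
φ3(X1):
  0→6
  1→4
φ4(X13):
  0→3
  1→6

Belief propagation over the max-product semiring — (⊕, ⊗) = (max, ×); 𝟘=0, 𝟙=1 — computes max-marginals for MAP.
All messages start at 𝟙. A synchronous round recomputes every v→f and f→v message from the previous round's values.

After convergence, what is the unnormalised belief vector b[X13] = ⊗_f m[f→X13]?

init: all messages = 𝟙 over 2 values
r1 m[φ0→X1] = [5, 7]
r1 m[φ0→X13] = [4, 7]
r1 m[φ1→X1] = [9, 9]
r1 m[φ1→X2] = [8, 9]
r1 m[φ2→X13] = [1, 5]
r1 m[φ3→X1] = [6, 4]
r1 m[φ4→X13] = [3, 6]
r1 m[X1→φ0] = [1, 1]
r1 m[X1→φ1] = [1, 1]
r1 m[X1→φ3] = [1, 1]
r1 m[X13→φ0] = [1, 1]
r1 m[X13→φ2] = [1, 1]
r1 m[X13→φ4] = [1, 1]
r1 m[X2→φ1] = [1, 1]
r2 m[φ0→X1] = [5, 7]
r2 m[φ0→X13] = [4, 7]
r2 m[φ1→X1] = [9, 9]
r2 m[φ1→X2] = [8, 9]
r2 m[φ2→X13] = [1, 5]
r2 m[φ3→X1] = [6, 4]
r2 m[φ4→X13] = [3, 6]
r2 m[X1→φ0] = [54, 36]
r2 m[X1→φ1] = [30, 28]
r2 m[X1→φ3] = [45, 63]
r2 m[X13→φ0] = [3, 30]
r2 m[X13→φ2] = [12, 42]
r2 m[X13→φ4] = [4, 35]
r2 m[X2→φ1] = [1, 1]
r3 m[φ0→X1] = [150, 210]
r3 m[φ0→X13] = [144, 270]
r3 m[φ1→X1] = [9, 9]
r3 m[φ1→X2] = [240, 270]
r3 m[φ2→X13] = [1, 5]
r3 m[φ3→X1] = [6, 4]
r3 m[φ4→X13] = [3, 6]
r3 m[X1→φ0] = [54, 36]
r3 m[X1→φ1] = [30, 28]
r3 m[X1→φ3] = [45, 63]
r3 m[X13→φ0] = [3, 30]
r3 m[X13→φ2] = [12, 42]
r3 m[X13→φ4] = [4, 35]
r3 m[X2→φ1] = [1, 1]
r4 m[φ0→X1] = [150, 210]
r4 m[φ0→X13] = [144, 270]
r4 m[φ1→X1] = [9, 9]
r4 m[φ1→X2] = [240, 270]
r4 m[φ2→X13] = [1, 5]
r4 m[φ3→X1] = [6, 4]
r4 m[φ4→X13] = [3, 6]
r4 m[X1→φ0] = [54, 36]
r4 m[X1→φ1] = [900, 840]
r4 m[X1→φ3] = [1350, 1890]
r4 m[X13→φ0] = [3, 30]
r4 m[X13→φ2] = [432, 1620]
r4 m[X13→φ4] = [144, 1350]
r4 m[X2→φ1] = [1, 1]
r5 m[φ0→X1] = [150, 210]
r5 m[φ0→X13] = [144, 270]
r5 m[φ1→X1] = [9, 9]
r5 m[φ1→X2] = [7200, 8100]
r5 m[φ2→X13] = [1, 5]
r5 m[φ3→X1] = [6, 4]
r5 m[φ4→X13] = [3, 6]
r5 m[X1→φ0] = [54, 36]
r5 m[X1→φ1] = [900, 840]
r5 m[X1→φ3] = [1350, 1890]
r5 m[X13→φ0] = [3, 30]
r5 m[X13→φ2] = [432, 1620]
r5 m[X13→φ4] = [144, 1350]
r5 m[X2→φ1] = [1, 1]
r6 m[φ0→X1] = [150, 210]
r6 m[φ0→X13] = [144, 270]
r6 m[φ1→X1] = [9, 9]
r6 m[φ1→X2] = [7200, 8100]
r6 m[φ2→X13] = [1, 5]
r6 m[φ3→X1] = [6, 4]
r6 m[φ4→X13] = [3, 6]
r6 m[X1→φ0] = [54, 36]
r6 m[X1→φ1] = [900, 840]
r6 m[X1→φ3] = [1350, 1890]
r6 m[X13→φ0] = [3, 30]
r6 m[X13→φ2] = [432, 1620]
r6 m[X13→φ4] = [144, 1350]
r6 m[X2→φ1] = [1, 1]
fixed point reached at round 6
b[X13] = ⊗ incoming = [432, 8100]

b[X13] = [432, 8100]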